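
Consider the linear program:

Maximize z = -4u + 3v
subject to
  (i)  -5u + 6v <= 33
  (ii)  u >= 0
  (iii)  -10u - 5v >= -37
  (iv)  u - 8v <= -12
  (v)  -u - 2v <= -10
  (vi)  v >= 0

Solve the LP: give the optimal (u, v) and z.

Vertices and z = -4u + 3v:
  (0, 11/2) → z = 33/2
  (57/85, 103/17) → z = 1317/85
  (0, 5) → z = 15
  (8/5, 21/5) → z = 31/5

The binding constraints are -5u + 6v = 33 and u = 0.
Solving simultaneously gives u = 0, v = 11/2.

u = 0, v = 11/2, maximum z = 33/2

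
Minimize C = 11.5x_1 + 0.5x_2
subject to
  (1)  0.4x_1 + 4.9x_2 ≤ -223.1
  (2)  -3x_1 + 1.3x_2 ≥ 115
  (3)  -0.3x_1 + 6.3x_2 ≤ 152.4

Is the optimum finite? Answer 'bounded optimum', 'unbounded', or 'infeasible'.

unbounded

From the feasible point (-85353/1522, -31165/761), moving in the direction (-6.3, -0.3) keeps every constraint satisfied while C decreases without bound.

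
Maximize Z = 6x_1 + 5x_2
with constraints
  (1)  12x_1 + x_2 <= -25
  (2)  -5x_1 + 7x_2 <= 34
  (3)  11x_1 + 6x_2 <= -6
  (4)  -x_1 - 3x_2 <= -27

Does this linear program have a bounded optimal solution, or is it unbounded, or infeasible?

infeasible

The boundaries 12x_1 + x_2 = -25 and -5x_1 + 7x_2 = 34 meet at (-209/89, 283/89), but that point violates -x_1 - 3x_2 ≤ -27. Every candidate vertex is excluded by some other constraint, so the feasible region is empty.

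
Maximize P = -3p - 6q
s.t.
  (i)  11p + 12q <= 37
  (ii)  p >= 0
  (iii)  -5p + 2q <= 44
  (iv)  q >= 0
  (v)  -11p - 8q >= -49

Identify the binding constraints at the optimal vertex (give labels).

(ii) and (iv)

Vertices and P = -3p - 6q:
  (0, 37/12) → P = -37/2
  (37/11, 0) → P = -111/11
  (0, 0) → P = 0

The maximum is at (0, 0). Substituting into each constraint, equality holds for (ii) and (iv); the remaining constraints have slack.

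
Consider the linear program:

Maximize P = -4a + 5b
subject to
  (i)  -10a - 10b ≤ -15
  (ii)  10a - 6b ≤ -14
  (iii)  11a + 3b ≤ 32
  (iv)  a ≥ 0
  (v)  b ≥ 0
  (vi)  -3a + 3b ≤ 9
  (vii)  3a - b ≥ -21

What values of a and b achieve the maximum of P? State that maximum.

Vertices and P = -4a + 5b:
  (0, 7/3) → P = 35/3
  (1, 4) → P = 16
  (0, 3) → P = 15

The binding constraints are 10a - 6b = -14 and -3a + 3b = 9.
Solving simultaneously gives a = 1, b = 4.

a = 1, b = 4, maximum P = 16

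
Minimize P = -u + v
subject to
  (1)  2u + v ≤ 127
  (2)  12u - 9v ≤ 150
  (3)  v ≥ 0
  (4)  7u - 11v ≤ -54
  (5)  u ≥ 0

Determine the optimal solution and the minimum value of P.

u = 712/23, v = 566/23, minimum P = -146/23

Vertices and P = -u + v:
  (431/10, 204/5) → P = -23/10
  (0, 127) → P = 127
  (712/23, 566/23) → P = -146/23
  (0, 54/11) → P = 54/11

At the optimal vertex, 12u - 9v = 150 and 7u - 11v = -54.
Solving simultaneously gives u = 712/23, v = 566/23.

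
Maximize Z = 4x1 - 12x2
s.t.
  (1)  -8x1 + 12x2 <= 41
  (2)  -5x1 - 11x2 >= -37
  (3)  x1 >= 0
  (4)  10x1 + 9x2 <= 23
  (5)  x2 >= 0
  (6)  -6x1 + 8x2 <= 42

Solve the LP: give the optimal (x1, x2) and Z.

x1 = 23/10, x2 = 0, maximum Z = 46/5

Vertices and Z = 4x1 - 12x2:
  (0, 23/9) → Z = -92/3
  (0, 0) → Z = 0
  (23/10, 0) → Z = 46/5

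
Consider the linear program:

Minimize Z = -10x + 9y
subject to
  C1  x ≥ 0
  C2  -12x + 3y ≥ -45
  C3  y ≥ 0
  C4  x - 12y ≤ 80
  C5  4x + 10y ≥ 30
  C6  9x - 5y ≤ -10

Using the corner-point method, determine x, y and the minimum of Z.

Corner points and Z = -10x + 9y:
  (0, 3) → Z = 27
  (85/11, 175/11) → Z = 725/11
  (5/11, 31/11) → Z = 229/11
The feasible region is unbounded (it extends along (0, 1), (1, 4)), but Z strictly increases along every unbounded feasible direction, so there is no improving ray and the minimum is attained at a vertex.

x = 5/11, y = 31/11, minimum Z = 229/11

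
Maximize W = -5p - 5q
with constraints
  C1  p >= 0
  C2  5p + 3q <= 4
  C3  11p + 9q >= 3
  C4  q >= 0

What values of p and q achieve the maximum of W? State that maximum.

p = 3/11, q = 0, maximum W = -15/11

Corner points and W = -5p - 5q:
  (0, 4/3) → W = -20/3
  (0, 1/3) → W = -5/3
  (4/5, 0) → W = -4
  (3/11, 0) → W = -15/11

The binding constraints are 11p + 9q = 3 and q = 0.
Solving simultaneously gives p = 3/11, q = 0.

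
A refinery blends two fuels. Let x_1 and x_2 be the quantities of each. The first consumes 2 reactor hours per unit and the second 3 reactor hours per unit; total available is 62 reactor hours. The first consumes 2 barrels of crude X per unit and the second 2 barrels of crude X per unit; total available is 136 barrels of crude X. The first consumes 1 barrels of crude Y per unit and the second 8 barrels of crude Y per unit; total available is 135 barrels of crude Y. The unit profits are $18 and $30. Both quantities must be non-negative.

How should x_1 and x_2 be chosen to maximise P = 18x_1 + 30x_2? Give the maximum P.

Feasible corners and P = 18x_1 + 30x_2:
  (0, 0) → P = 0
  (0, 135/8) → P = 2025/4
  (31, 0) → P = 558
  (7, 16) → P = 606

The binding constraints are 2x_1 + 3x_2 = 62 and x_1 + 8x_2 = 135.
Solving simultaneously gives x_1 = 7, x_2 = 16.

x_1 = 7, x_2 = 16, maximum P = 606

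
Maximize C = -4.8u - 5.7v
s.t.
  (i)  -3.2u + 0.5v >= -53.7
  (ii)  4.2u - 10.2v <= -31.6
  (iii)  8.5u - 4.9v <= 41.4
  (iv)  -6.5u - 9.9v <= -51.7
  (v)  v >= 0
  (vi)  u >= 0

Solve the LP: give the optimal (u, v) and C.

u = 0, v = 47/9, maximum C = -893/30

The feasible region is unbounded (it extends along (0, 1), (5, 32)), but C strictly decreases along every unbounded feasible direction, so there is no improving ray and the maximum is attained at a vertex.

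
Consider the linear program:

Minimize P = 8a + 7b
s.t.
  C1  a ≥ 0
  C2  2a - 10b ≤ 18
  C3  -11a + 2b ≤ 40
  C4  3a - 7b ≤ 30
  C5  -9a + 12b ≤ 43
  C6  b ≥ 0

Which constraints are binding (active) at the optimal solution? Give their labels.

C1 and C6

Corner points and P = 8a + 7b:
  (0, 43/12) → P = 301/12
  (0, 0) → P = 0
  (87/8, 3/8) → P = 717/8
  (9, 0) → P = 72
The feasible region is unbounded (it extends along (7, 3), (4, 3)), but P strictly increases along every unbounded feasible direction, so there is no improving ray and the minimum is attained at a vertex.

The minimum is at (0, 0). Substituting into each constraint, equality holds for C1 and C6; the remaining constraints have slack.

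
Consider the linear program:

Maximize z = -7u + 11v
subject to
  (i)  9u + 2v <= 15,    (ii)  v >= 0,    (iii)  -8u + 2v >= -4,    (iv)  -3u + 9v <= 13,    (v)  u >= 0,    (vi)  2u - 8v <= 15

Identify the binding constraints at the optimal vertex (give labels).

(iv) and (v)

Corner points and z = -7u + 11v:
  (1/2, 0) → z = -7/2
  (0, 0) → z = 0
  (31/33, 58/33) → z = 421/33
  (0, 13/9) → z = 143/9

The maximum is at (0, 13/9). Substituting into each constraint, equality holds for (iv) and (v); the remaining constraints have slack.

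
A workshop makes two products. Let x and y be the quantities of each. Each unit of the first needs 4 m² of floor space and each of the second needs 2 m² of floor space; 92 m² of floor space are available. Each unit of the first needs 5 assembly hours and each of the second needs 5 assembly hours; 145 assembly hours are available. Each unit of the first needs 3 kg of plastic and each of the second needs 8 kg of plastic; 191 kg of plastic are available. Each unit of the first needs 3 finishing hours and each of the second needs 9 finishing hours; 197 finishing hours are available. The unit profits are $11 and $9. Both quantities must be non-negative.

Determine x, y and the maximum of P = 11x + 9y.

Corner points and P = 11x + 9y:
  (0, 0) → P = 0
  (0, 197/9) → P = 197
  (23, 0) → P = 253
  (17, 12) → P = 295
  (32/3, 55/3) → P = 847/3

At the optimal vertex, 4x + 2y = 92 and 5x + 5y = 145.
Solving simultaneously gives x = 17, y = 12.

x = 17, y = 12, maximum P = 295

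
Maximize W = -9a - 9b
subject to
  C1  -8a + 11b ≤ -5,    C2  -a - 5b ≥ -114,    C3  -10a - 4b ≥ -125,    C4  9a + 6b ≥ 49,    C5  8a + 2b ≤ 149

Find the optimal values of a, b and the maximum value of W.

The optimum lies where -10a - 4b = -125 and 9a + 6b = 49.
Solving simultaneously gives a = 277/12, b = -635/24.

a = 277/12, b = -635/24, maximum W = 243/8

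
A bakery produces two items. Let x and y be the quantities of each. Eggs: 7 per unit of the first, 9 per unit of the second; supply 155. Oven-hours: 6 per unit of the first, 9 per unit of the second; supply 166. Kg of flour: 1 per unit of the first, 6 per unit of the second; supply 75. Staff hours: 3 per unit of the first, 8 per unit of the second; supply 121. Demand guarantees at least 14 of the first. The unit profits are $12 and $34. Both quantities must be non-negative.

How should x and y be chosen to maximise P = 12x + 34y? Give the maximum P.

Extreme points and P = 12x + 34y:
  (155/7, 0) → P = 1860/7
  (14, 0) → P = 168
  (14, 19/3) → P = 1150/3

The optimum lies where 7x + 9y = 155 and x = 14.
Solving simultaneously gives x = 14, y = 19/3.

x = 14, y = 19/3, maximum P = 1150/3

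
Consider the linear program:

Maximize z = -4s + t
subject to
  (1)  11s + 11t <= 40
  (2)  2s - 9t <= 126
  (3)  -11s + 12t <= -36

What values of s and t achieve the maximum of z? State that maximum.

s = -396/25, t = -438/25, maximum z = 1146/25

The binding constraints are 2s - 9t = 126 and -11s + 12t = -36.
Solving simultaneously gives s = -396/25, t = -438/25.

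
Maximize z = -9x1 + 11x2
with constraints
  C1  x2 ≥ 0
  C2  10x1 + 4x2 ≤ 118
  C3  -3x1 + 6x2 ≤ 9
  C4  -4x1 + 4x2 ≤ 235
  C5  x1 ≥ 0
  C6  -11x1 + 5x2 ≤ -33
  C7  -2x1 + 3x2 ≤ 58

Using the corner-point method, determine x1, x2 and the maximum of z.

Extreme points and z = -9x1 + 11x2:
  (59/5, 0) → z = -531/5
  (3, 0) → z = -27
  (28/3, 37/6) → z = -97/6
  (81/17, 66/17) → z = -3/17

The optimum lies where -3x1 + 6x2 = 9 and -11x1 + 5x2 = -33.
Solving simultaneously gives x1 = 81/17, x2 = 66/17.

x1 = 81/17, x2 = 66/17, maximum z = -3/17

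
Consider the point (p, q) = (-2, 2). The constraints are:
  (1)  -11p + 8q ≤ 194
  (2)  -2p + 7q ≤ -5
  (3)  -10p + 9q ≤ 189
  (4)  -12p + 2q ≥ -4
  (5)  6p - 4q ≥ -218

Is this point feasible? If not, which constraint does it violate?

not feasible — violates (2)

Constraint (2): -2p + 7q = 18, which is not ≤ -5. All other constraints are satisfied.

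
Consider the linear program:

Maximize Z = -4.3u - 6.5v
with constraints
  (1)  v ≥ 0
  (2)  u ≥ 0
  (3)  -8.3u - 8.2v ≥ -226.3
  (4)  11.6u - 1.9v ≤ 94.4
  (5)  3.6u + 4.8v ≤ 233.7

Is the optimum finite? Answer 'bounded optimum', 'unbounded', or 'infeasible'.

Feasible corners and Z = -4.3u - 6.5v:
  (0, 0) → Z = 0
  (236/29, 0) → Z = -5074/145
  (0, 2263/82) → Z = -29419/164
  (120405/11089, 184156/11089) → Z = -3429511/22178
The feasible region has finitely many vertices and no improving ray; the maximum is 0 at (0, 0).

bounded optimum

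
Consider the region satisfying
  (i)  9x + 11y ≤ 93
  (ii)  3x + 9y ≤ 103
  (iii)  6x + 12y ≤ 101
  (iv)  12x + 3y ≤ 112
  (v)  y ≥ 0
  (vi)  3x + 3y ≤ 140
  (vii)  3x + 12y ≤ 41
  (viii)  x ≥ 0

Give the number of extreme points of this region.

5

The feasible vertices (each the meet of two boundaries and inside every other half-plane) are:
  (953/105, 36/35)
  (133/15, 6/5)
  (28/3, 0)
  (0, 0)
  (0, 41/12)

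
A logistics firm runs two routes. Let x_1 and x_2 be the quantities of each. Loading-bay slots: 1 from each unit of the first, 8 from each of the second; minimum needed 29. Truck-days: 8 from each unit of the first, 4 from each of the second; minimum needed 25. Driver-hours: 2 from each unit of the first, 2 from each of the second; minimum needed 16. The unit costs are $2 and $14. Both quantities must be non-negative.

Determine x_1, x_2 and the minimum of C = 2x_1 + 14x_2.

x_1 = 5, x_2 = 3, minimum C = 52

Vertices and C = 2x_1 + 14x_2:
  (0, 8) → C = 112
  (29, 0) → C = 58
  (5, 3) → C = 52
The feasible region is unbounded (it extends along (0, 1), (1, 0)), but C strictly increases along every unbounded feasible direction, so there is no improving ray and the minimum is attained at a vertex.

The optimum lies where x_1 + 8x_2 = 29 and 2x_1 + 2x_2 = 16.
Solving simultaneously gives x_1 = 5, x_2 = 3.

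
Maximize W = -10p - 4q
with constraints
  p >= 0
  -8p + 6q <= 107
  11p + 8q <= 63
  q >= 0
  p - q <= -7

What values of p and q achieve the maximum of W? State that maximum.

Vertices and W = -10p - 4q:
  (0, 63/8) → W = -63/2
  (0, 7) → W = -28
  (7/19, 140/19) → W = -630/19

At the optimal vertex, p = 0 and p - q = -7.
Solving simultaneously gives p = 0, q = 7.

p = 0, q = 7, maximum W = -28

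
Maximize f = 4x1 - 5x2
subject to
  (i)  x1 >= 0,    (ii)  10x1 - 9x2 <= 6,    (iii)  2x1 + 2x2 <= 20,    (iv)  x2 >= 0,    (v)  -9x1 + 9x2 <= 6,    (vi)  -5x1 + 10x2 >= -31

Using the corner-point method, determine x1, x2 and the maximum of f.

x1 = 3/5, x2 = 0, maximum f = 12/5

Corner points and f = 4x1 - 5x2:
  (0, 0) → f = 0
  (0, 2/3) → f = -10/3
  (96/19, 94/19) → f = -86/19
  (3/5, 0) → f = 12/5
  (14/3, 16/3) → f = -8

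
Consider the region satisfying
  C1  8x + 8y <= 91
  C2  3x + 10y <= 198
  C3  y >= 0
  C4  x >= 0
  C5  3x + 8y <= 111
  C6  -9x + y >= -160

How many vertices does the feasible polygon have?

3

Intersecting each pair of boundary lines and keeping only the points that satisfy every inequality leaves:
  (91/8, 0)
  (0, 91/8)
  (0, 0)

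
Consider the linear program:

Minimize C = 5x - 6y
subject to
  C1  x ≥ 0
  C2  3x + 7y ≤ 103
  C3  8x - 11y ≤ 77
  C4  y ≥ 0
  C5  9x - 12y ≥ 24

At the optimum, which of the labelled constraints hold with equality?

Corner points and C = 5x - 6y:
  (1672/89, 593/89) → C = 4802/89
  (156/11, 95/11) → C = 210/11
  (77/8, 0) → C = 385/8
  (8/3, 0) → C = 40/3

The minimum is at (8/3, 0). Substituting into each constraint, equality holds for C4 and C5; the remaining constraints have slack.

C4 and C5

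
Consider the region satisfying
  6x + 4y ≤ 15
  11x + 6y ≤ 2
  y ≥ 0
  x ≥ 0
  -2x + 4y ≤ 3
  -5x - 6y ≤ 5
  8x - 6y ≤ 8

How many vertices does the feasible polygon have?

The feasible vertices (each the meet of two boundaries and inside every other half-plane) are:
  (2/11, 0)
  (0, 1/3)
  (0, 0)

3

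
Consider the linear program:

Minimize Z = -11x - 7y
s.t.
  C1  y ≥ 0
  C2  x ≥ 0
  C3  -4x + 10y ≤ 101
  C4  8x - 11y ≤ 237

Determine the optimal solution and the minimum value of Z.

x = 3481/36, y = 439/9, minimum Z = -16861/12

Corner points and Z = -11x - 7y:
  (0, 0) → Z = 0
  (237/8, 0) → Z = -2607/8
  (0, 101/10) → Z = -707/10
  (3481/36, 439/9) → Z = -16861/12

The optimum lies where -4x + 10y = 101 and 8x - 11y = 237.
Solving simultaneously gives x = 3481/36, y = 439/9.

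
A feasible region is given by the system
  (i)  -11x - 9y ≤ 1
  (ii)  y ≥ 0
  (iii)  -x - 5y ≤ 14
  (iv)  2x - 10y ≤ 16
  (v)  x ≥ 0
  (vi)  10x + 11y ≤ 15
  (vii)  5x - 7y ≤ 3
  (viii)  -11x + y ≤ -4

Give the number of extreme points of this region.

Intersecting each pair of boundary lines and keeping only the points that satisfy every inequality leaves:
  (3/5, 0)
  (4/11, 0)
  (138/125, 9/25)
  (59/131, 125/131)

4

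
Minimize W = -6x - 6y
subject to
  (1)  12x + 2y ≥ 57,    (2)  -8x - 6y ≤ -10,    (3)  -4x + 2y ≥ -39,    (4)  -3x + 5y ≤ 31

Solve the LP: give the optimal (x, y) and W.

x = 257/14, y = 241/14, minimum W = -1494/7

Corner points and W = -6x - 6y:
  (23/4, -6) → W = 3/2
  (223/66, 181/22) → W = -766/11
  (127/20, -34/5) → W = 27/10
  (257/14, 241/14) → W = -1494/7

The binding constraints are -4x + 2y = -39 and -3x + 5y = 31.
Solving simultaneously gives x = 257/14, y = 241/14.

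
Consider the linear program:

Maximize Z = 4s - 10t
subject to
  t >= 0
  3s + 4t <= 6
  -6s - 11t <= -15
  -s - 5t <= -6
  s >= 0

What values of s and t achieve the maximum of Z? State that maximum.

s = 6/11, t = 12/11, maximum Z = -96/11

Feasible corners and Z = 4s - 10t:
  (6/11, 12/11) → Z = -96/11
  (0, 3/2) → Z = -15
  (9/19, 21/19) → Z = -174/19
  (0, 15/11) → Z = -150/11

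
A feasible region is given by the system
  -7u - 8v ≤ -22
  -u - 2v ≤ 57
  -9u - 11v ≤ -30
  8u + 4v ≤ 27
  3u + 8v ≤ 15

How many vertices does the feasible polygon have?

Of the 10 pairwise boundary intersections, those satisfying every inequality are:
  (177/52, -3/52)
  (25/13, 15/13)
  (3, 3/4)

3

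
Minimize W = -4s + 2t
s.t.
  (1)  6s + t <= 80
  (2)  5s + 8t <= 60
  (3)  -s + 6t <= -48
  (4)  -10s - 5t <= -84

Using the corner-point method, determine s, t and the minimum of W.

Extreme points and W = -4s + 2t:
  (528/37, -208/37) → W = -2528/37
  (79/5, -74/5) → W = -464/5
  (744/65, -396/65) → W = -3768/65

s = 79/5, t = -74/5, minimum W = -464/5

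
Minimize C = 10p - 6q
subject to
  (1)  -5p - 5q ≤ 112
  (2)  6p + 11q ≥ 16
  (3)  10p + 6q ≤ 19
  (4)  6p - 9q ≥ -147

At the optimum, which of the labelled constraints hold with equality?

Feasible corners and C = 10p - 6q:
  (113/74, 23/37) → C = 427/37
  (-491/40, 163/20) → C = -3433/20
  (-79/14, 88/7) → C = -923/7

The minimum is at (-491/40, 163/20). Substituting into each constraint, equality holds for (2) and (4); the remaining constraints have slack.

(2) and (4)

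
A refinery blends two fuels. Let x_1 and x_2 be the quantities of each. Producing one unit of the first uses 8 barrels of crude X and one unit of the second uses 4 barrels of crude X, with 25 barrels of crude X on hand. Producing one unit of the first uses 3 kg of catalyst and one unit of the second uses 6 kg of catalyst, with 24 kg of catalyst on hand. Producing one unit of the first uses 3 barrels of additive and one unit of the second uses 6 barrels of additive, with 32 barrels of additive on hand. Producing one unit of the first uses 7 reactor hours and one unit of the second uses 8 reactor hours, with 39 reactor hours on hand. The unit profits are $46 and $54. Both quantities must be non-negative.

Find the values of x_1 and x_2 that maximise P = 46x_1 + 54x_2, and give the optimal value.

Vertices and P = 46x_1 + 54x_2:
  (0, 0) → P = 0
  (0, 4) → P = 216
  (25/8, 0) → P = 575/4
  (3/2, 13/4) → P = 489/2

The binding constraints are 8x_1 + 4x_2 = 25 and 3x_1 + 6x_2 = 24.
Solving simultaneously gives x_1 = 3/2, x_2 = 13/4.

x_1 = 3/2, x_2 = 13/4, maximum P = 489/2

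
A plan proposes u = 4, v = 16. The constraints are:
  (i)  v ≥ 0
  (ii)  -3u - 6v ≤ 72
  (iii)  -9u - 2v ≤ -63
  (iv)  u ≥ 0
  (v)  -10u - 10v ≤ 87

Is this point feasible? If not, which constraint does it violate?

(i): 16 ≥ 0 ✓
(ii): -108 ≤ 72 ✓
(iii): -68 ≤ -63 ✓
(iv): 4 ≥ 0 ✓
(v): -200 ≤ 87 ✓

feasible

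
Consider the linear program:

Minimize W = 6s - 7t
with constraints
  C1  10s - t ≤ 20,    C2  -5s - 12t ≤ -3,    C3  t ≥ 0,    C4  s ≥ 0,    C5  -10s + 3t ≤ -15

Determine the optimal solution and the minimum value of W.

s = 9/4, t = 5/2, minimum W = -4

Vertices and W = 6s - 7t:
  (2, 0) → W = 12
  (9/4, 5/2) → W = -4
  (3/2, 0) → W = 9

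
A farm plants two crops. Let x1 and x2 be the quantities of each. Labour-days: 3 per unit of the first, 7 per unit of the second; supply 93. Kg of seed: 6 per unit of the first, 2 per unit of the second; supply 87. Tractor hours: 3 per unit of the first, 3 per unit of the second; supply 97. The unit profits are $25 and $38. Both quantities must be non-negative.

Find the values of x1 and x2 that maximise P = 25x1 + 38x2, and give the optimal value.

x1 = 47/4, x2 = 33/4, maximum P = 2429/4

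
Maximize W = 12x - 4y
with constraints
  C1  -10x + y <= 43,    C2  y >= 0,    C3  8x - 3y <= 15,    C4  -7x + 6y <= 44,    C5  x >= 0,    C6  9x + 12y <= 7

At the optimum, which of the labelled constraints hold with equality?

C2 and C6

Extreme points and W = 12x - 4y:
  (0, 0) → W = 0
  (7/9, 0) → W = 28/3
  (0, 7/12) → W = -7/3

The maximum is at (7/9, 0). Substituting into each constraint, equality holds for C2 and C6; the remaining constraints have slack.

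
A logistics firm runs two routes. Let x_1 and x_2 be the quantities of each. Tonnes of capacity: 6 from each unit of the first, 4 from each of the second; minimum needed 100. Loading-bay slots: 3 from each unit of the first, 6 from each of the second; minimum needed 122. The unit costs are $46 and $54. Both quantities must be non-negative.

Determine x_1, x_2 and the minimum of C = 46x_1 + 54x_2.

x_1 = 14/3, x_2 = 18, minimum C = 3560/3

Corner points and C = 46x_1 + 54x_2:
  (0, 25) → C = 1350
  (122/3, 0) → C = 5612/3
  (14/3, 18) → C = 3560/3
The feasible region is unbounded (it extends along (0, 1), (1, 0)), but C strictly increases along every unbounded feasible direction, so there is no improving ray and the minimum is attained at a vertex.

The binding constraints are 6x_1 + 4x_2 = 100 and 3x_1 + 6x_2 = 122.
Solving simultaneously gives x_1 = 14/3, x_2 = 18.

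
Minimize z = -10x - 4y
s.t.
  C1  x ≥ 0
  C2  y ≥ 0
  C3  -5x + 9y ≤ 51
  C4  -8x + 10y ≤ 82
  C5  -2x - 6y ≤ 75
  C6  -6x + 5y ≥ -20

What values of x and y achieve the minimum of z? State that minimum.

x = 15, y = 14, minimum z = -206

Corner points and z = -10x - 4y:
  (0, 0) → z = 0
  (0, 17/3) → z = -68/3
  (10/3, 0) → z = -100/3
  (15, 14) → z = -206

At the optimal vertex, -5x + 9y = 51 and -6x + 5y = -20.
Solving simultaneously gives x = 15, y = 14.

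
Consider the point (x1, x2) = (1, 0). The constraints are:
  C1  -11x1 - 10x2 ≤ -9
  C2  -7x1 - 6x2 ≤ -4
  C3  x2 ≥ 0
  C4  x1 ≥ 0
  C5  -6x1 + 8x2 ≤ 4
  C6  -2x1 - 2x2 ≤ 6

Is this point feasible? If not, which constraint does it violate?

C1: -11 ≤ -9 ✓
C2: -7 ≤ -4 ✓
C3: 0 ≥ 0 ✓
C4: 1 ≥ 0 ✓
C5: -6 ≤ 4 ✓
C6: -2 ≤ 6 ✓

feasible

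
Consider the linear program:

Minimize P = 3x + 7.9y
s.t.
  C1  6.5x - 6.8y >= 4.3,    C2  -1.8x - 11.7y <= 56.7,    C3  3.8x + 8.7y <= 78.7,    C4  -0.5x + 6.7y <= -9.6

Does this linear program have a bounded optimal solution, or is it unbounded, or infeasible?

bounded optimum

Corner points and P = 3x + 7.9y:
  (-3725/981, -4181/981) → P = -442049/9810
  (-3647/4015, -1205/803) → P = -117077/8030
  (49.1, -12.4) → P = 49.34
  (61081/2981, 287/2981) → P = 1855103/29810
The feasible region has finitely many vertices and no improving ray; the minimum is -442049/9810 at (-3725/981, -4181/981).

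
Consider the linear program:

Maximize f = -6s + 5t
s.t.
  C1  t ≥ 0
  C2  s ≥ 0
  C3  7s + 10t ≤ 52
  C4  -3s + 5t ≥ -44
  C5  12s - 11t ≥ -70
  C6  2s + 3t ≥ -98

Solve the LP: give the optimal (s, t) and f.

s = 0, t = 26/5, maximum f = 26

Vertices and f = -6s + 5t:
  (0, 0) → f = 0
  (52/7, 0) → f = -312/7
  (0, 26/5) → f = 26

The optimum lies where s = 0 and 7s + 10t = 52.
Solving simultaneously gives s = 0, t = 26/5.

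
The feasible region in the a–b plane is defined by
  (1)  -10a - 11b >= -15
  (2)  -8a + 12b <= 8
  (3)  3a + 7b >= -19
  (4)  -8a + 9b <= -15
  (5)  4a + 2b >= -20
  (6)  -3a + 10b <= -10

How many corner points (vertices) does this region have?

4

Of the 15 pairwise boundary intersections, those satisfying every inequality are:
  (314/37, -235/37)
  (260/133, -55/133)
  (-66/83, -197/83)
  (60/53, -35/53)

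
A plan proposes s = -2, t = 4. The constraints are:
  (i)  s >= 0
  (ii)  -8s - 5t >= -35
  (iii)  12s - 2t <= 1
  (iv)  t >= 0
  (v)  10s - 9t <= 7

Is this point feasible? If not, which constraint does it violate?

Constraint (i): s = -2, which is not ≥ 0. All other constraints are satisfied.

not feasible — violates (i)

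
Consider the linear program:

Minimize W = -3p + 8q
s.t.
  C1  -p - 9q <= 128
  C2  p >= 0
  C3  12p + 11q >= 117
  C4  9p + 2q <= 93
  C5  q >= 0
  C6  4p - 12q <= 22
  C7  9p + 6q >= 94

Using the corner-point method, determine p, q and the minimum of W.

The binding constraints are 9p + 2q = 93 and 4p - 12q = 22.
Solving simultaneously gives p = 10, q = 3/2.

p = 10, q = 3/2, minimum W = -18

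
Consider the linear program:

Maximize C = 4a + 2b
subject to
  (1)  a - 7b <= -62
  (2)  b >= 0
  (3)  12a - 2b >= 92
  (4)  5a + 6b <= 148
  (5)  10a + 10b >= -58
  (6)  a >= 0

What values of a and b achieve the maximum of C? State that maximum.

Extreme points and C = 4a + 2b:
  (384/41, 418/41) → C = 2372/41
  (664/41, 458/41) → C = 3572/41
  (424/41, 658/41) → C = 3012/41

The binding constraints are a - 7b = -62 and 5a + 6b = 148.
Solving simultaneously gives a = 664/41, b = 458/41.

a = 664/41, b = 458/41, maximum C = 3572/41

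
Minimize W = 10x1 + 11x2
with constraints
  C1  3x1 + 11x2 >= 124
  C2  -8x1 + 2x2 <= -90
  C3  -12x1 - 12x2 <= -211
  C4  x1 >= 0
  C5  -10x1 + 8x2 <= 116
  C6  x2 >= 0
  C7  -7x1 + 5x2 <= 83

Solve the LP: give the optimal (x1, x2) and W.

x1 = 619/47, x2 = 361/47, minimum W = 10161/47

Vertices and W = 10x1 + 11x2:
  (619/47, 361/47) → W = 10161/47
  (124/3, 0) → W = 1240/3
  (238/11, 457/11) → W = 7407/11
The feasible region is unbounded (it extends along (4, 5), (1, 0)), but W strictly increases along every unbounded feasible direction, so there is no improving ray and the minimum is attained at a vertex.

The binding constraints are 3x1 + 11x2 = 124 and -8x1 + 2x2 = -90.
Solving simultaneously gives x1 = 619/47, x2 = 361/47.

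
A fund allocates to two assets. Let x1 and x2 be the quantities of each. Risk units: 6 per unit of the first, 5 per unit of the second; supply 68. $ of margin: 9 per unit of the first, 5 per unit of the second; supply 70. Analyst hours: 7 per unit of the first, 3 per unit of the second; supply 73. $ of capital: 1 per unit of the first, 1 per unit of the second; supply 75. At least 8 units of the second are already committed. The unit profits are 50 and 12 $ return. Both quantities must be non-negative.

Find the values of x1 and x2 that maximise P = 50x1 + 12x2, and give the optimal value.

x1 = 10/3, x2 = 8, maximum P = 788/3

Vertices and P = 50x1 + 12x2:
  (0, 68/5) → P = 816/5
  (0, 8) → P = 96
  (2/3, 64/5) → P = 2804/15
  (10/3, 8) → P = 788/3

At the optimal vertex, 9x1 + 5x2 = 70 and x2 = 8.
Solving simultaneously gives x1 = 10/3, x2 = 8.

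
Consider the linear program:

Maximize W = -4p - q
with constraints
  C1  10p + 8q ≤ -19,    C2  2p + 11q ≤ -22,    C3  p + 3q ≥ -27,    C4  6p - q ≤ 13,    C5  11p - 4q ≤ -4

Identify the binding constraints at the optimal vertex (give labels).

Vertices and W = -4p - q:
  (-231/5, 32/5) → W = 892/5
  (-44/43, -78/43) → W = 254/43
  (-120/37, -293/37) → W = 773/37

The maximum is at (-231/5, 32/5). Substituting into each constraint, equality holds for C2 and C3; the remaining constraints have slack.

C2 and C3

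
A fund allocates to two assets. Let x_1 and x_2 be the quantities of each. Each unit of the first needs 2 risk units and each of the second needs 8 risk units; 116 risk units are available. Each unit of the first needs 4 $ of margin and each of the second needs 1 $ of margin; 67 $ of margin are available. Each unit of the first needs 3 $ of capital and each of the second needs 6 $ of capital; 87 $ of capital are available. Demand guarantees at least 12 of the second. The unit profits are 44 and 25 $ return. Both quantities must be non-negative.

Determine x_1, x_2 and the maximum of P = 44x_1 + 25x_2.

x_1 = 5, x_2 = 12, maximum P = 520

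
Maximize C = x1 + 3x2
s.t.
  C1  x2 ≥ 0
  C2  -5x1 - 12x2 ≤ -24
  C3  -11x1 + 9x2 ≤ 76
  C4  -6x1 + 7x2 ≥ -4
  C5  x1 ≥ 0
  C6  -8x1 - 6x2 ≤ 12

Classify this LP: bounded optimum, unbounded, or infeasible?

From the feasible point (216/107, 124/107), moving in the direction (7, 6) keeps every constraint satisfied while C increases without bound.

unbounded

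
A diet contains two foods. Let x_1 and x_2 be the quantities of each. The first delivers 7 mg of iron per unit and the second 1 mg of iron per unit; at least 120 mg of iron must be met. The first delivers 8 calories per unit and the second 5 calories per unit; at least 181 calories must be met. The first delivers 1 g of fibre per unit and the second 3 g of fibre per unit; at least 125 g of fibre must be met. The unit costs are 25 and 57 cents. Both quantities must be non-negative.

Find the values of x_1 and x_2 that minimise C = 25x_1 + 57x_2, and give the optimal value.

Feasible corners and C = 25x_1 + 57x_2:
  (0, 120) → C = 6840
  (125, 0) → C = 3125
  (47/4, 151/4) → C = 4891/2
The feasible region is unbounded (it extends along (0, 1), (1, 0)), but C strictly increases along every unbounded feasible direction, so there is no improving ray and the minimum is attained at a vertex.

x_1 = 47/4, x_2 = 151/4, minimum C = 4891/2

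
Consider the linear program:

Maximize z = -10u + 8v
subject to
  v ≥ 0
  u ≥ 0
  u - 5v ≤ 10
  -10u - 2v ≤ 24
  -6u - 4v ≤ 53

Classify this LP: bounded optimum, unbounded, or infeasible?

From the feasible point (0, 0), moving in the direction (0, 1) keeps every constraint satisfied while z increases without bound.

unbounded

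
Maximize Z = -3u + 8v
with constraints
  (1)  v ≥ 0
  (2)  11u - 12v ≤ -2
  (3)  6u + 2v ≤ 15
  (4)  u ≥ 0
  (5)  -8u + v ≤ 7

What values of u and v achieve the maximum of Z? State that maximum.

u = 1/22, v = 81/11, maximum Z = 1293/22

Vertices and Z = -3u + 8v:
  (88/47, 177/94) → Z = 444/47
  (0, 1/6) → Z = 4/3
  (1/22, 81/11) → Z = 1293/22
  (0, 7) → Z = 56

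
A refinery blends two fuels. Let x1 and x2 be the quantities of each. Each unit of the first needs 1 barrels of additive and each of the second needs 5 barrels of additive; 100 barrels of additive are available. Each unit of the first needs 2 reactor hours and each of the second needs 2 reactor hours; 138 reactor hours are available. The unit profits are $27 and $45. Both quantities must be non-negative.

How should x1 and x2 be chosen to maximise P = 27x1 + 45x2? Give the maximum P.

x1 = 245/4, x2 = 31/4, maximum P = 4005/2

Extreme points and P = 27x1 + 45x2:
  (0, 0) → P = 0
  (0, 20) → P = 900
  (69, 0) → P = 1863
  (245/4, 31/4) → P = 4005/2

The binding constraints are x1 + 5x2 = 100 and 2x1 + 2x2 = 138.
Solving simultaneously gives x1 = 245/4, x2 = 31/4.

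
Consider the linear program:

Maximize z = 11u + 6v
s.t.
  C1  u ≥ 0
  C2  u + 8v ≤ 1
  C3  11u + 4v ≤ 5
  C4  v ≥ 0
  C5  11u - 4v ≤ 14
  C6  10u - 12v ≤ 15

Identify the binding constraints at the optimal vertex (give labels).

C2 and C3

Feasible corners and z = 11u + 6v:
  (0, 1/8) → z = 3/4
  (0, 0) → z = 0
  (3/7, 1/14) → z = 36/7
  (5/11, 0) → z = 5

The maximum is at (3/7, 1/14). Substituting into each constraint, equality holds for C2 and C3; the remaining constraints have slack.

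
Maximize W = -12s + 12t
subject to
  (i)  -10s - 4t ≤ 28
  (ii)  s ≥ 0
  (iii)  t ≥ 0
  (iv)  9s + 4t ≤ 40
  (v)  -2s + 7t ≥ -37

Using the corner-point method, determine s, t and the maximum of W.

Feasible corners and W = -12s + 12t:
  (0, 0) → W = 0
  (0, 10) → W = 120
  (40/9, 0) → W = -160/3

The binding constraints are s = 0 and 9s + 4t = 40.
Solving simultaneously gives s = 0, t = 10.

s = 0, t = 10, maximum W = 120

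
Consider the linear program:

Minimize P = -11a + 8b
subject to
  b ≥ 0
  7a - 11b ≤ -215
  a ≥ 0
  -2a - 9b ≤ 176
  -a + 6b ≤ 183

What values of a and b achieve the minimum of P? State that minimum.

a = 723/31, b = 1066/31, minimum P = 575/31

Extreme points and P = -11a + 8b:
  (0, 215/11) → P = 1720/11
  (723/31, 1066/31) → P = 575/31
  (0, 61/2) → P = 244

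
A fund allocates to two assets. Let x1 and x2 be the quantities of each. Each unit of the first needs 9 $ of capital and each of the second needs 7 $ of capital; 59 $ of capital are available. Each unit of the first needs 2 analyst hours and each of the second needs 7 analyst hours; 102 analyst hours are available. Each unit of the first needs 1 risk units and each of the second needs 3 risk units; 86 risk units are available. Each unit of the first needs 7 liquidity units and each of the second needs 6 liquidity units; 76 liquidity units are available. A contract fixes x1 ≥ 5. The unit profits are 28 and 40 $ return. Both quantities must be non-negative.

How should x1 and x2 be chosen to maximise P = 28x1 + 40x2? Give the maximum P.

Feasible corners and P = 28x1 + 40x2:
  (59/9, 0) → P = 1652/9
  (5, 0) → P = 140
  (5, 2) → P = 220

The optimum lies where 9x1 + 7x2 = 59 and x1 = 5.
Solving simultaneously gives x1 = 5, x2 = 2.

x1 = 5, x2 = 2, maximum P = 220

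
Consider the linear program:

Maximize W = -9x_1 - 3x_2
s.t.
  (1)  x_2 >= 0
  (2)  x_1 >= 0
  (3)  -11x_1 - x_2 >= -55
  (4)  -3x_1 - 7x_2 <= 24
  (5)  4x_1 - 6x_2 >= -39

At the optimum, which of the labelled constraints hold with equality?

Feasible corners and W = -9x_1 - 3x_2:
  (0, 0) → W = 0
  (5, 0) → W = -45
  (0, 13/2) → W = -39/2
  (291/70, 649/70) → W = -2283/35

The maximum is at (0, 0). Substituting into each constraint, equality holds for (1) and (2); the remaining constraints have slack.

(1) and (2)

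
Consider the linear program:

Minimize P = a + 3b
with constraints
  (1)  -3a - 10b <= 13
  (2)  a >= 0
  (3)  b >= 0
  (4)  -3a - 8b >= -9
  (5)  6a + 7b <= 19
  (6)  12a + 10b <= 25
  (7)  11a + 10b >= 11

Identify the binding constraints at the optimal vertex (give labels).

Vertices and P = a + 3b:
  (0, 9/8) → P = 27/8
  (0, 11/10) → P = 33/10
  (25/12, 0) → P = 25/12
  (1, 0) → P = 1
  (5/3, 1/2) → P = 19/6

The minimum is at (1, 0). Substituting into each constraint, equality holds for (3) and (7); the remaining constraints have slack.

(3) and (7)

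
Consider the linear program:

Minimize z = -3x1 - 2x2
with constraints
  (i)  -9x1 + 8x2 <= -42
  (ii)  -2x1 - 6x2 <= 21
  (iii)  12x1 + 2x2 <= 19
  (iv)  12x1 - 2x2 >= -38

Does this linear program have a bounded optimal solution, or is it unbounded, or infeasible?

bounded optimum

Vertices and z = -3x1 - 2x2:
  (6/5, -39/10) → z = 21/5
  (118/57, -111/38) → z = -7/19
  (39/17, -145/34) → z = 28/17
The feasible region has finitely many vertices and no improving ray; the minimum is -7/19 at (118/57, -111/38).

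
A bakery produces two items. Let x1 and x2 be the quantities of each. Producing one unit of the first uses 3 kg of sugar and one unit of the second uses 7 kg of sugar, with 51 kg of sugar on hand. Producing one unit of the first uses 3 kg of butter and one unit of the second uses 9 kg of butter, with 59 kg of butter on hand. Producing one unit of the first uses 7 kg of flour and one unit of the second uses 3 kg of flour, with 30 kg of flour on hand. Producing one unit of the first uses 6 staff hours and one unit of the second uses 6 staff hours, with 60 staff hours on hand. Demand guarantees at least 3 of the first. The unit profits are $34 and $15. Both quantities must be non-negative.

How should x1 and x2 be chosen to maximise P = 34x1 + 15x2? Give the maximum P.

x1 = 3, x2 = 3, maximum P = 147

Corner points and P = 34x1 + 15x2:
  (30/7, 0) → P = 1020/7
  (3, 0) → P = 102
  (3, 3) → P = 147

The binding constraints are 7x1 + 3x2 = 30 and x1 = 3.
Solving simultaneously gives x1 = 3, x2 = 3.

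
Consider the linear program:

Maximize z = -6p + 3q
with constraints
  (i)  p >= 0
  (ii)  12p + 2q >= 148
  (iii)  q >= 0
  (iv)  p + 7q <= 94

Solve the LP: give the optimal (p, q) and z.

p = 424/41, q = 490/41, maximum z = -1074/41

The optimum lies where 12p + 2q = 148 and p + 7q = 94.
Solving simultaneously gives p = 424/41, q = 490/41.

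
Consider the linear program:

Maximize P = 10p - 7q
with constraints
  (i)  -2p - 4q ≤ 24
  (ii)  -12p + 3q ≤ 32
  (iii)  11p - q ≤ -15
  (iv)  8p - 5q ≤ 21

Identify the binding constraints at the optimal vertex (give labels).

Feasible corners and P = 10p - 7q:
  (-100/27, -112/27) → P = -8
  (-42/23, -117/23) → P = 399/23
  (-13/21, 172/21) → P = -1334/21

The maximum is at (-42/23, -117/23). Substituting into each constraint, equality holds for (i) and (iii); the remaining constraints have slack.

(i) and (iii)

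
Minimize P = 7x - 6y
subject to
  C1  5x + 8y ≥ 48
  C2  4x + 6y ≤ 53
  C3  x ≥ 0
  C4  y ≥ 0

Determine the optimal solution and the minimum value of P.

Feasible corners and P = 7x - 6y:
  (0, 6) → P = -36
  (48/5, 0) → P = 336/5
  (0, 53/6) → P = -53
  (53/4, 0) → P = 371/4

x = 0, y = 53/6, minimum P = -53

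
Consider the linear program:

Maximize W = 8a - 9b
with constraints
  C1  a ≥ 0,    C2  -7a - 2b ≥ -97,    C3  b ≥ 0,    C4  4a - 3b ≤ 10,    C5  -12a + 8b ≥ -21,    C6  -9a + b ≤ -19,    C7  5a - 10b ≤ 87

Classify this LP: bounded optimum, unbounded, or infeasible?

Feasible corners and W = 8a - 9b:
  (409/40, 1017/80) → W = -2609/80
  (27/5, 148/5) → W = -1116/5
  (131/60, 13/20) → W = 697/60
The feasible region has finitely many vertices and no improving ray; the maximum is 697/60 at (131/60, 13/20).

bounded optimum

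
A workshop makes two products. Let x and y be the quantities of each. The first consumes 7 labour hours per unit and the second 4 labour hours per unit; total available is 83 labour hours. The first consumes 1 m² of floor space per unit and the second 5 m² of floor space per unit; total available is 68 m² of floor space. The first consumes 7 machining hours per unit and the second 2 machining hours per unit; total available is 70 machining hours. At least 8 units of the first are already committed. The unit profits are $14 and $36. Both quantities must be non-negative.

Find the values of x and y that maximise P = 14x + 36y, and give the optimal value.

x = 8, y = 27/4, maximum P = 355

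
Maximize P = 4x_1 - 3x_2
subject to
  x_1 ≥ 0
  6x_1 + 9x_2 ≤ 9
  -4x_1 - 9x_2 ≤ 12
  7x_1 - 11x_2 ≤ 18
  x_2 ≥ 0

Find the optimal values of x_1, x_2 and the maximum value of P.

x_1 = 3/2, x_2 = 0, maximum P = 6

Feasible corners and P = 4x_1 - 3x_2:
  (0, 1) → P = -3
  (0, 0) → P = 0
  (3/2, 0) → P = 6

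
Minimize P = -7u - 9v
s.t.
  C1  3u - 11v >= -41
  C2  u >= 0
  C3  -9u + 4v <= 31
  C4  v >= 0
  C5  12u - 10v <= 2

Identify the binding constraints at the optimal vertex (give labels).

Feasible corners and P = -7u - 9v:
  (0, 41/11) → P = -369/11
  (72/17, 83/17) → P = -1251/17
  (0, 0) → P = 0
  (1/6, 0) → P = -7/6

The minimum is at (72/17, 83/17). Substituting into each constraint, equality holds for C1 and C5; the remaining constraints have slack.

C1 and C5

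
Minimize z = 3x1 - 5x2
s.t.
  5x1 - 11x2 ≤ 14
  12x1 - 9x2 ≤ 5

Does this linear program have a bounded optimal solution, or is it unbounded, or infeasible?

unbounded

From the feasible point (-71/87, -143/87), moving in the direction (9, 12) keeps every constraint satisfied while z decreases without bound.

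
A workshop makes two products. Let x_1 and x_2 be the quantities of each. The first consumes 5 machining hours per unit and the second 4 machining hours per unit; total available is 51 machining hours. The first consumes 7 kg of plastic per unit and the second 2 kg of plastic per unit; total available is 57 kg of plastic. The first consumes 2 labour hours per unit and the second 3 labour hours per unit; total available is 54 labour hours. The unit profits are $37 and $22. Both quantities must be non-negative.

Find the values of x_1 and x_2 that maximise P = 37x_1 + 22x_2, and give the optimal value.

Vertices and P = 37x_1 + 22x_2:
  (0, 0) → P = 0
  (0, 51/4) → P = 561/2
  (57/7, 0) → P = 2109/7
  (7, 4) → P = 347

At the optimal vertex, 5x_1 + 4x_2 = 51 and 7x_1 + 2x_2 = 57.
Solving simultaneously gives x_1 = 7, x_2 = 4.

x_1 = 7, x_2 = 4, maximum P = 347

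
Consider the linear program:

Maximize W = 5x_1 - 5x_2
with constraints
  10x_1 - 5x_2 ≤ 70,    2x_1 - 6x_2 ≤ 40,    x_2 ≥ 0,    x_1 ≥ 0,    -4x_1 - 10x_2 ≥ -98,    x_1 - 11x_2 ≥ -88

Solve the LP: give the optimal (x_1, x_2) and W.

Feasible corners and W = 5x_1 - 5x_2:
  (7, 0) → W = 35
  (119/12, 35/6) → W = 245/12
  (0, 0) → W = 0
  (0, 8) → W = -40
  (11/3, 25/3) → W = -70/3

The binding constraints are 10x_1 - 5x_2 = 70 and x_2 = 0.
Solving simultaneously gives x_1 = 7, x_2 = 0.

x_1 = 7, x_2 = 0, maximum W = 35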